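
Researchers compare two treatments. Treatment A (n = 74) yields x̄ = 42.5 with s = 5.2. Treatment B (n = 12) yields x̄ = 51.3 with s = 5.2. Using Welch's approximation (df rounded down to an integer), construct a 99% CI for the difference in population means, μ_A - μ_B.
(-13.62, -3.98)

Difference: x̄₁ - x̄₂ = -8.80
SE = √(s₁²/n₁ + s₂²/n₂) = √(5.2²/74 + 5.2²/12) = 1.6183
df = 14.80 → 14 (Welch–Satterthwaite, rounded down)
t* = 2.977

CI: -8.80 ± 2.977 · 1.6183 = -8.80 ± 4.82 = (-13.62, -3.98)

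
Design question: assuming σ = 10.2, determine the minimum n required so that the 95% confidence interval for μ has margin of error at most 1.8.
n ≥ 124

For margin E ≤ 1.8:
n ≥ (z* · σ / E)²
n ≥ (1.960 · 10.2 / 1.8)²
n ≥ 123.36

Minimum n = 124 (rounding up)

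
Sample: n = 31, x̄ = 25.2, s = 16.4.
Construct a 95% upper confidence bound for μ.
μ ≤ 30.20

Upper bound (one-sided):
t* = 1.697 (one-sided for 95%)
Upper bound = x̄ + t* · s/√n = 25.2 + 1.697 · 16.4/√31 = 30.20

We are 95% confident that μ ≤ 30.20.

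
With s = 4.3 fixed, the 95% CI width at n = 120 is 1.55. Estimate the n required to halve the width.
n ≈ 480

CI width ∝ 1/√n
To reduce width by factor 2, need √n to grow by 2 → need 2² = 4 times as many samples.

Current: n = 120, width = 1.55
New: n = 480, width ≈ 0.77

Width reduced by factor of 1.55/0.77 = 2.01.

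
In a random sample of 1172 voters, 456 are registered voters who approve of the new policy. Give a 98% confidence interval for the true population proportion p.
(0.356, 0.422)

Proportion CI:
p̂ = 456/1172 = 0.38908
SE = √(p̂(1-p̂)/n) = √(0.38908 · 0.61092 / 1172) = 0.01424

z* = 2.326
Margin = z* · SE = 2.326 · 0.01424 = 0.0331

CI: 0.38908 ± 0.0331 = (0.356, 0.422)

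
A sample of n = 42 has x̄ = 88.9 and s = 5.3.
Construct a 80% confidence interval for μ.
(87.83, 89.97)

t-interval (σ unknown):
df = n - 1 = 41
t* = 1.303 for 80% confidence

Margin of error = t* · s/√n = 1.303 · 5.3/√42 = 1.07

CI: (87.83, 89.97)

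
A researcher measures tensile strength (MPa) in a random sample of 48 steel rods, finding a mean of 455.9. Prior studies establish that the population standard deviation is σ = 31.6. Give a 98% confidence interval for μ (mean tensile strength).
(445.29, 466.51)

z-interval (σ known):
z* = 2.326 for 98% confidence

Margin of error = z* · σ/√n = 2.326 · 31.6/√48 = 10.61

CI: (455.9 - 10.61, 455.9 + 10.61) = (445.29, 466.51)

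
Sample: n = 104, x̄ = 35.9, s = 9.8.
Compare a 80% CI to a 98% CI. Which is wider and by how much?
98% CI is wider by 2.06

df = 103
80% CI: t* = 1.290, (34.66, 37.14), width = 2 · t* · s/√n = 2.48
98% CI: t* = 2.363, (33.63, 38.17), width = 2 · t* · s/√n = 4.54

The 98% CI is wider by 4.54 - 2.48 = 2.06.
Higher confidence requires a wider interval.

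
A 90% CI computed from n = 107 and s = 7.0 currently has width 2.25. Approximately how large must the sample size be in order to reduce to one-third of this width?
n ≈ 963

CI width ∝ 1/√n
To reduce width by factor 3, need √n to grow by 3 → need 3² = 9 times as many samples.

Current: n = 107, width = 2.25
New: n = 963, width ≈ 0.74

Width reduced by factor of 2.25/0.74 = 3.04.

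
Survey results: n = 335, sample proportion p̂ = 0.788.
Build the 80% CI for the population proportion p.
(0.759, 0.817)

Proportion CI:
SE = √(p̂(1-p̂)/n) = √(0.788 · 0.212 / 335) = 0.02233

z* = 1.282
Margin = z* · SE = 1.282 · 0.02233 = 0.0286

CI: 0.788 ± 0.0286 = (0.759, 0.817)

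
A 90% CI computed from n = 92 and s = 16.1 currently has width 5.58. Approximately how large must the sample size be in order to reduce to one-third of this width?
n ≈ 828

CI width ∝ 1/√n
To reduce width by factor 3, need √n to grow by 3 → need 3² = 9 times as many samples.

Current: n = 92, width = 5.58
New: n = 828, width ≈ 1.84

Width reduced by factor of 5.58/1.84 = 3.03.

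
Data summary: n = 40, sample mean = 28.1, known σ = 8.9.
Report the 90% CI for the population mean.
(25.79, 30.41)

z-interval (σ known):
z* = 1.645 for 90% confidence

Margin of error = z* · σ/√n = 1.645 · 8.9/√40 = 2.31

CI: (28.1 - 2.31, 28.1 + 2.31) = (25.79, 30.41)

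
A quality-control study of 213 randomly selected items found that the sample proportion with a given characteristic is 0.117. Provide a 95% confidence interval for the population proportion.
(0.074, 0.160)

Proportion CI:
SE = √(p̂(1-p̂)/n) = √(0.117 · 0.883 / 213) = 0.02202

z* = 1.960
Margin = z* · SE = 1.960 · 0.02202 = 0.0432

CI: 0.117 ± 0.0432 = (0.074, 0.160)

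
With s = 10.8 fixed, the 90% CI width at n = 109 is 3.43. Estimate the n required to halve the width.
n ≈ 436

CI width ∝ 1/√n
To reduce width by factor 2, need √n to grow by 2 → need 2² = 4 times as many samples.

Current: n = 109, width = 3.43
New: n = 436, width ≈ 1.70

Width reduced by factor of 3.43/1.70 = 2.02.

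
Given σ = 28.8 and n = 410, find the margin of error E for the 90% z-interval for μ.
Margin of error = 2.34

Margin of error = z* · σ/√n
= 1.645 · 28.8/√410
= 1.645 · 28.8/20.2485
= 2.34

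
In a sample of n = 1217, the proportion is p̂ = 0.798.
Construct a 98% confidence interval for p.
(0.771, 0.825)

Proportion CI:
SE = √(p̂(1-p̂)/n) = √(0.798 · 0.202 / 1217) = 0.01151

z* = 2.326
Margin = z* · SE = 2.326 · 0.01151 = 0.0268

CI: 0.798 ± 0.0268 = (0.771, 0.825)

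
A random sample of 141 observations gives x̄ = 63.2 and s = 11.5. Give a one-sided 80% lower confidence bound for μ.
μ ≥ 62.38

Lower bound (one-sided):
t* = 0.844 (one-sided for 80%)
Lower bound = x̄ - t* · s/√n = 63.2 - 0.844 · 11.5/√141 = 62.38

We are 80% confident that μ ≥ 62.38.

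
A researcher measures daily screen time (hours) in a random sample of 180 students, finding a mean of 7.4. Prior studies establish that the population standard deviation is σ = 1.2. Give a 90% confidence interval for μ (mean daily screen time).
(7.25, 7.55)

z-interval (σ known):
z* = 1.645 for 90% confidence

Margin of error = z* · σ/√n = 1.645 · 1.2/√180 = 0.15

CI: (7.4 - 0.15, 7.4 + 0.15) = (7.25, 7.55)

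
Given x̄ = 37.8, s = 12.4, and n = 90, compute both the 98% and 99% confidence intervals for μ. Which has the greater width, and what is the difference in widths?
99% CI is wider by 0.69

df = 89
98% CI: t* = 2.369, (34.70, 40.90), width = 2 · t* · s/√n = 6.19
99% CI: t* = 2.632, (34.36, 41.24), width = 2 · t* · s/√n = 6.88

The 99% CI is wider by 6.88 - 6.19 = 0.69.
Higher confidence requires a wider interval.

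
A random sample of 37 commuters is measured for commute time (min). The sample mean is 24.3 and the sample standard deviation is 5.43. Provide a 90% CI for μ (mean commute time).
(22.79, 25.81)

t-interval (σ unknown):
df = n - 1 = 36
t* = 1.688 for 90% confidence

Margin of error = t* · s/√n = 1.688 · 5.43/√37 = 1.51

CI: (22.79, 25.81)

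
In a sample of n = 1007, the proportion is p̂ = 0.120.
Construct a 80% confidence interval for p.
(0.107, 0.133)

Proportion CI:
SE = √(p̂(1-p̂)/n) = √(0.120 · 0.880 / 1007) = 0.01024

z* = 1.282
Margin = z* · SE = 1.282 · 0.01024 = 0.0131

CI: 0.120 ± 0.0131 = (0.107, 0.133)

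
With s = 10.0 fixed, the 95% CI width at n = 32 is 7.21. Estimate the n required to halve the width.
n ≈ 128

CI width ∝ 1/√n
To reduce width by factor 2, need √n to grow by 2 → need 2² = 4 times as many samples.

Current: n = 32, width = 7.21
New: n = 128, width ≈ 3.50

Width reduced by factor of 7.21/3.50 = 2.06.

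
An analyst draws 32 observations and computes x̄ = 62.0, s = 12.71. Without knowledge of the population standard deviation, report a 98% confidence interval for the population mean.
(56.49, 67.51)

t-interval (σ unknown):
df = n - 1 = 31
t* = 2.453 for 98% confidence

Margin of error = t* · s/√n = 2.453 · 12.71/√32 = 5.51

CI: (56.49, 67.51)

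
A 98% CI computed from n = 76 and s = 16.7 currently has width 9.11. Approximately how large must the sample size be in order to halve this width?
n ≈ 304

CI width ∝ 1/√n
To reduce width by factor 2, need √n to grow by 2 → need 2² = 4 times as many samples.

Current: n = 76, width = 9.11
New: n = 304, width ≈ 4.48

Width reduced by factor of 9.11/4.48 = 2.03.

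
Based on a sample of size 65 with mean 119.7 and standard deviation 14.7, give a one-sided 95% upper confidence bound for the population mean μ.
μ ≤ 122.74

Upper bound (one-sided):
t* = 1.669 (one-sided for 95%)
Upper bound = x̄ + t* · s/√n = 119.7 + 1.669 · 14.7/√65 = 122.74

We are 95% confident that μ ≤ 122.74.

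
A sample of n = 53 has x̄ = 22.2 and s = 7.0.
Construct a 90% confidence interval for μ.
(20.59, 23.81)

t-interval (σ unknown):
df = n - 1 = 52
t* = 1.675 for 90% confidence

Margin of error = t* · s/√n = 1.675 · 7.0/√53 = 1.61

CI: (20.59, 23.81)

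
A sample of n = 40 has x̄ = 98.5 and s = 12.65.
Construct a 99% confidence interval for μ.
(93.08, 103.92)

t-interval (σ unknown):
df = n - 1 = 39
t* = 2.708 for 99% confidence

Margin of error = t* · s/√n = 2.708 · 12.65/√40 = 5.42

CI: (93.08, 103.92)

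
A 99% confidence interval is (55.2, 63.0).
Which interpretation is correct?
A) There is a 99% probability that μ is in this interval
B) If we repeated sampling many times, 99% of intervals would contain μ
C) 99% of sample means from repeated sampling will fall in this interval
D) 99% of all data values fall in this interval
B

A) Wrong — μ is fixed; the randomness lives in the interval, not in μ.
B) Correct — this is the frequentist long-run coverage interpretation.
C) Wrong — coverage applies to intervals containing μ, not to future x̄ values.
D) Wrong — a CI is about the parameter μ, not individual data values.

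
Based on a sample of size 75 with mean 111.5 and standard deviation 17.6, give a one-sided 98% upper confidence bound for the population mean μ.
μ ≤ 115.75

Upper bound (one-sided):
t* = 2.091 (one-sided for 98%)
Upper bound = x̄ + t* · s/√n = 111.5 + 2.091 · 17.6/√75 = 115.75

We are 98% confident that μ ≤ 115.75.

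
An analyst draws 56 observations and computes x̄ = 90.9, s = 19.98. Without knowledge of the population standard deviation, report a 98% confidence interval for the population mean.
(84.50, 97.30)

t-interval (σ unknown):
df = n - 1 = 55
t* = 2.396 for 98% confidence

Margin of error = t* · s/√n = 2.396 · 19.98/√56 = 6.40

CI: (84.50, 97.30)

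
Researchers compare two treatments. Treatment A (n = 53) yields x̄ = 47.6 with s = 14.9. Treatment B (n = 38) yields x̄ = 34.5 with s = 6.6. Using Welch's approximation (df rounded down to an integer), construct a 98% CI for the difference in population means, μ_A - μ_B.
(7.61, 18.59)

Difference: x̄₁ - x̄₂ = 13.10
SE = √(s₁²/n₁ + s₂²/n₂) = √(14.9²/53 + 6.6²/38) = 2.3098
df = 76.32 → 76 (Welch–Satterthwaite, rounded down)
t* = 2.376

CI: 13.10 ± 2.376 · 2.3098 = 13.10 ± 5.49 = (7.61, 18.59)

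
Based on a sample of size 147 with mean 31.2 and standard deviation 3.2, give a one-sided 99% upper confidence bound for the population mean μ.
μ ≤ 31.82

Upper bound (one-sided):
t* = 2.352 (one-sided for 99%)
Upper bound = x̄ + t* · s/√n = 31.2 + 2.352 · 3.2/√147 = 31.82

We are 99% confident that μ ≤ 31.82.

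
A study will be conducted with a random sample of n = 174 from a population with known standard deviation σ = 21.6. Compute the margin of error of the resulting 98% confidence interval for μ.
Margin of error = 3.81

Margin of error = z* · σ/√n
= 2.326 · 21.6/√174
= 2.326 · 21.6/13.1909
= 3.81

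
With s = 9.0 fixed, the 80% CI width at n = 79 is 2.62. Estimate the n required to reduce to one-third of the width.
n ≈ 711

CI width ∝ 1/√n
To reduce width by factor 3, need √n to grow by 3 → need 3² = 9 times as many samples.

Current: n = 79, width = 2.62
New: n = 711, width ≈ 0.87

Width reduced by factor of 2.62/0.87 = 3.01.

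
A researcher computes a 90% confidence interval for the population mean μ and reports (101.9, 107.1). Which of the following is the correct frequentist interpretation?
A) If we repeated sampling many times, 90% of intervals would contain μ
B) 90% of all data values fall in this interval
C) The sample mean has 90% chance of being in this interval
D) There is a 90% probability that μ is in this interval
A

A) Correct — this is the frequentist long-run coverage interpretation.
B) Wrong — a CI is about the parameter μ, not individual data values.
C) Wrong — x̄ is observed and sits in the interval by construction.
D) Wrong — μ is fixed; the randomness lives in the interval, not in μ.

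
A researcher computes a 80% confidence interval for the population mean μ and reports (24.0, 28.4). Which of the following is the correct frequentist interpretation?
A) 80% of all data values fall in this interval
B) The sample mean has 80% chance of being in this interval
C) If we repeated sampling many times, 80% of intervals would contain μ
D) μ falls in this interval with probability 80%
C

A) Wrong — a CI is about the parameter μ, not individual data values.
B) Wrong — x̄ is observed and sits in the interval by construction.
C) Correct — this is the frequentist long-run coverage interpretation.
D) Wrong — μ is fixed; the randomness lives in the interval, not in μ.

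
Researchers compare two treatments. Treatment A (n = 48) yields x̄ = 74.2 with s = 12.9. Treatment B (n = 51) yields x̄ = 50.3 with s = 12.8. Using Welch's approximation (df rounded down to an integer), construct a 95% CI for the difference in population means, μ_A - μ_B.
(18.77, 29.03)

Difference: x̄₁ - x̄₂ = 23.90
SE = √(s₁²/n₁ + s₂²/n₂) = √(12.9²/48 + 12.8²/51) = 2.5845
df = 96.54 → 96 (Welch–Satterthwaite, rounded down)
t* = 1.985

CI: 23.90 ± 1.985 · 2.5845 = 23.90 ± 5.13 = (18.77, 29.03)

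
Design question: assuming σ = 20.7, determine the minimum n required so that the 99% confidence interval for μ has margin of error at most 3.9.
n ≥ 187

For margin E ≤ 3.9:
n ≥ (z* · σ / E)²
n ≥ (2.576 · 20.7 / 3.9)²
n ≥ 186.94

Minimum n = 187 (rounding up)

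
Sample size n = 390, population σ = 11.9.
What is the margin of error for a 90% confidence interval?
Margin of error = 0.99

Margin of error = z* · σ/√n
= 1.645 · 11.9/√390
= 1.645 · 11.9/19.7484
= 0.99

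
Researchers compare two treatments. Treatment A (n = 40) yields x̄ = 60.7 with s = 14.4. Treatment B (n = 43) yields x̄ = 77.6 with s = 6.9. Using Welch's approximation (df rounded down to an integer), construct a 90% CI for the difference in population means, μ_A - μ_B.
(-21.10, -12.70)

Difference: x̄₁ - x̄₂ = -16.90
SE = √(s₁²/n₁ + s₂²/n₂) = √(14.4²/40 + 6.9²/43) = 2.5082
df = 55.10 → 55 (Welch–Satterthwaite, rounded down)
t* = 1.673

CI: -16.90 ± 1.673 · 2.5082 = -16.90 ± 4.20 = (-21.10, -12.70)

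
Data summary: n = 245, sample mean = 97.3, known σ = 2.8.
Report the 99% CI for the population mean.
(96.84, 97.76)

z-interval (σ known):
z* = 2.576 for 99% confidence

Margin of error = z* · σ/√n = 2.576 · 2.8/√245 = 0.46

CI: (97.3 - 0.46, 97.3 + 0.46) = (96.84, 97.76)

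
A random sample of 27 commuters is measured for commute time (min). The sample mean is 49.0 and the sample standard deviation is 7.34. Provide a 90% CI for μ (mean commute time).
(46.59, 51.41)

t-interval (σ unknown):
df = n - 1 = 26
t* = 1.706 for 90% confidence

Margin of error = t* · s/√n = 1.706 · 7.34/√27 = 2.41

CI: (46.59, 51.41)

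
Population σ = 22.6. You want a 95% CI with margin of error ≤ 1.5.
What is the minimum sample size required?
n ≥ 873

For margin E ≤ 1.5:
n ≥ (z* · σ / E)²
n ≥ (1.960 · 22.6 / 1.5)²
n ≥ 872.06

Minimum n = 873 (rounding up)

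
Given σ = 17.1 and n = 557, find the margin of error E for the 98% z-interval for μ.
Margin of error = 1.69

Margin of error = z* · σ/√n
= 2.326 · 17.1/√557
= 2.326 · 17.1/23.6008
= 1.69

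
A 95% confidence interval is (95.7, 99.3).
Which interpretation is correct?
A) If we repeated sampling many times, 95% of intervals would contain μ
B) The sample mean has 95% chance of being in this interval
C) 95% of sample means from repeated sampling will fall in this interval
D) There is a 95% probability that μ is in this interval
A

A) Correct — this is the frequentist long-run coverage interpretation.
B) Wrong — x̄ is observed and sits in the interval by construction.
C) Wrong — coverage applies to intervals containing μ, not to future x̄ values.
D) Wrong — μ is fixed; the randomness lives in the interval, not in μ.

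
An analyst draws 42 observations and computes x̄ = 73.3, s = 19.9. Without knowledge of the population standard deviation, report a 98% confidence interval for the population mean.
(65.87, 80.73)

t-interval (σ unknown):
df = n - 1 = 41
t* = 2.421 for 98% confidence

Margin of error = t* · s/√n = 2.421 · 19.9/√42 = 7.43

CI: (65.87, 80.73)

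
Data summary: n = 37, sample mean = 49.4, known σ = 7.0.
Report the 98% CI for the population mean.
(46.72, 52.08)

z-interval (σ known):
z* = 2.326 for 98% confidence

Margin of error = z* · σ/√n = 2.326 · 7.0/√37 = 2.68

CI: (49.4 - 2.68, 49.4 + 2.68) = (46.72, 52.08)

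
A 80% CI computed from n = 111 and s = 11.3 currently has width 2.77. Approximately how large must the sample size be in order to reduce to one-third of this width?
n ≈ 999

CI width ∝ 1/√n
To reduce width by factor 3, need √n to grow by 3 → need 3² = 9 times as many samples.

Current: n = 111, width = 2.77
New: n = 999, width ≈ 0.92

Width reduced by factor of 2.77/0.92 = 3.01.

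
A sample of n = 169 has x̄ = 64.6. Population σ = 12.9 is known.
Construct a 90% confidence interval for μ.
(62.97, 66.23)

z-interval (σ known):
z* = 1.645 for 90% confidence

Margin of error = z* · σ/√n = 1.645 · 12.9/√169 = 1.63

CI: (64.6 - 1.63, 64.6 + 1.63) = (62.97, 66.23)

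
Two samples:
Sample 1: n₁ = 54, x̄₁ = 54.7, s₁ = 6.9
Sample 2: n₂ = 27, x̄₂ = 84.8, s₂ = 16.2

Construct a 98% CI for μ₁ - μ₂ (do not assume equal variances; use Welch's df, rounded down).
(-38.10, -22.10)

Difference: x̄₁ - x̄₂ = -30.10
SE = √(s₁²/n₁ + s₂²/n₂) = √(6.9²/54 + 16.2²/27) = 3.2560
df = 30.81 → 30 (Welch–Satterthwaite, rounded down)
t* = 2.457

CI: -30.10 ± 2.457 · 3.2560 = -30.10 ± 8.00 = (-38.10, -22.10)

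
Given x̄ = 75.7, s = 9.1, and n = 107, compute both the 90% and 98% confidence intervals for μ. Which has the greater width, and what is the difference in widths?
98% CI is wider by 1.24

df = 106
90% CI: t* = 1.659, (74.24, 77.16), width = 2 · t* · s/√n = 2.92
98% CI: t* = 2.362, (73.62, 77.78), width = 2 · t* · s/√n = 4.16

The 98% CI is wider by 4.16 - 2.92 = 1.24.
Higher confidence requires a wider interval.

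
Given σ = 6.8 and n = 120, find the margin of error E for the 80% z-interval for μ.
Margin of error = 0.80

Margin of error = z* · σ/√n
= 1.282 · 6.8/√120
= 1.282 · 6.8/10.9545
= 0.80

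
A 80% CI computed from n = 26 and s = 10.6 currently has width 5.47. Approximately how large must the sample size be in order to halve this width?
n ≈ 104

CI width ∝ 1/√n
To reduce width by factor 2, need √n to grow by 2 → need 2² = 4 times as many samples.

Current: n = 26, width = 5.47
New: n = 104, width ≈ 2.68

Width reduced by factor of 5.47/2.68 = 2.04.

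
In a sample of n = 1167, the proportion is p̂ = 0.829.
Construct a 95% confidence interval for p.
(0.807, 0.851)

Proportion CI:
SE = √(p̂(1-p̂)/n) = √(0.829 · 0.171 / 1167) = 0.01102

z* = 1.960
Margin = z* · SE = 1.960 · 0.01102 = 0.0216

CI: 0.829 ± 0.0216 = (0.807, 0.851)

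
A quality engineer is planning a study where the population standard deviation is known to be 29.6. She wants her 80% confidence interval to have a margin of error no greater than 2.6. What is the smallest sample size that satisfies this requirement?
n ≥ 214

For margin E ≤ 2.6:
n ≥ (z* · σ / E)²
n ≥ (1.282 · 29.6 / 2.6)²
n ≥ 213.02

Minimum n = 214 (rounding up)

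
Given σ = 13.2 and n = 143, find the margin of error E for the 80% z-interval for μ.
Margin of error = 1.42

Margin of error = z* · σ/√n
= 1.282 · 13.2/√143
= 1.282 · 13.2/11.9583
= 1.42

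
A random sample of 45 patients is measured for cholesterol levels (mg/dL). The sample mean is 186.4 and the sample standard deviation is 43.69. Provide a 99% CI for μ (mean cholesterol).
(168.87, 203.93)

t-interval (σ unknown):
df = n - 1 = 44
t* = 2.692 for 99% confidence

Margin of error = t* · s/√n = 2.692 · 43.69/√45 = 17.53

CI: (168.87, 203.93)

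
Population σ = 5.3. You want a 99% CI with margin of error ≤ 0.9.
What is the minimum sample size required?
n ≥ 231

For margin E ≤ 0.9:
n ≥ (z* · σ / E)²
n ≥ (2.576 · 5.3 / 0.9)²
n ≥ 230.12

Minimum n = 231 (rounding up)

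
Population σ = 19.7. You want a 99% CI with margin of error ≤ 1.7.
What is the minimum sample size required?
n ≥ 892

For margin E ≤ 1.7:
n ≥ (z* · σ / E)²
n ≥ (2.576 · 19.7 / 1.7)²
n ≥ 891.10

Minimum n = 892 (rounding up)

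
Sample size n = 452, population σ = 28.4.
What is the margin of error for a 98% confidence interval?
Margin of error = 3.11

Margin of error = z* · σ/√n
= 2.326 · 28.4/√452
= 2.326 · 28.4/21.2603
= 3.11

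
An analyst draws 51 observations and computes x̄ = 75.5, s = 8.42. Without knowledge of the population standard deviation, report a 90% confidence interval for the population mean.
(73.52, 77.48)

t-interval (σ unknown):
df = n - 1 = 50
t* = 1.676 for 90% confidence

Margin of error = t* · s/√n = 1.676 · 8.42/√51 = 1.98

CI: (73.52, 77.48)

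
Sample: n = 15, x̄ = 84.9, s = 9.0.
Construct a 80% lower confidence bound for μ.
μ ≥ 82.88

Lower bound (one-sided):
t* = 0.868 (one-sided for 80%)
Lower bound = x̄ - t* · s/√n = 84.9 - 0.868 · 9.0/√15 = 82.88

We are 80% confident that μ ≥ 82.88.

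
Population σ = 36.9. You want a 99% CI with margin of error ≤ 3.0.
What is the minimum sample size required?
n ≥ 1004

For margin E ≤ 3.0:
n ≥ (z* · σ / E)²
n ≥ (2.576 · 36.9 / 3.0)²
n ≥ 1003.93

Minimum n = 1004 (rounding up)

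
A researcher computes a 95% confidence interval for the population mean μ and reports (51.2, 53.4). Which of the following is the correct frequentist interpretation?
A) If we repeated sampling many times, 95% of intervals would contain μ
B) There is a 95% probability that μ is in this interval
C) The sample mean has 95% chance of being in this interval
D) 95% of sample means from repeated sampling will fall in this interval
A

A) Correct — this is the frequentist long-run coverage interpretation.
B) Wrong — μ is fixed; the randomness lives in the interval, not in μ.
C) Wrong — x̄ is observed and sits in the interval by construction.
D) Wrong — coverage applies to intervals containing μ, not to future x̄ values.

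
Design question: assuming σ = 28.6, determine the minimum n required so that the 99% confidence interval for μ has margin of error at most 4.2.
n ≥ 308

For margin E ≤ 4.2:
n ≥ (z* · σ / E)²
n ≥ (2.576 · 28.6 / 4.2)²
n ≥ 307.70

Minimum n = 308 (rounding up)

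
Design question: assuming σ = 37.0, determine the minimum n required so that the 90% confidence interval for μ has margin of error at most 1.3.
n ≥ 2193

For margin E ≤ 1.3:
n ≥ (z* · σ / E)²
n ≥ (1.645 · 37.0 / 1.3)²
n ≥ 2192.04

Minimum n = 2193 (rounding up)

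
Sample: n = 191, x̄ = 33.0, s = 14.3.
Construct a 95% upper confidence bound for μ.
μ ≤ 34.71

Upper bound (one-sided):
t* = 1.653 (one-sided for 95%)
Upper bound = x̄ + t* · s/√n = 33.0 + 1.653 · 14.3/√191 = 34.71

We are 95% confident that μ ≤ 34.71.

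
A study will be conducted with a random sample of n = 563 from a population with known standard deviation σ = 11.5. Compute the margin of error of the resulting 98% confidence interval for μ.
Margin of error = 1.13

Margin of error = z* · σ/√n
= 2.326 · 11.5/√563
= 2.326 · 11.5/23.7276
= 1.13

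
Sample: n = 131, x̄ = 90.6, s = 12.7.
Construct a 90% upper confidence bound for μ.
μ ≤ 92.03

Upper bound (one-sided):
t* = 1.288 (one-sided for 90%)
Upper bound = x̄ + t* · s/√n = 90.6 + 1.288 · 12.7/√131 = 92.03

We are 90% confident that μ ≤ 92.03.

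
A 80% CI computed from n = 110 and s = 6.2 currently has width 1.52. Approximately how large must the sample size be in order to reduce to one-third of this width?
n ≈ 990

CI width ∝ 1/√n
To reduce width by factor 3, need √n to grow by 3 → need 3² = 9 times as many samples.

Current: n = 110, width = 1.52
New: n = 990, width ≈ 0.51

Width reduced by factor of 1.52/0.51 = 2.98.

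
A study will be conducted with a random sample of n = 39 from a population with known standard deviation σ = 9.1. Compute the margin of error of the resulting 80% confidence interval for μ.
Margin of error = 1.87

Margin of error = z* · σ/√n
= 1.282 · 9.1/√39
= 1.282 · 9.1/6.2450
= 1.87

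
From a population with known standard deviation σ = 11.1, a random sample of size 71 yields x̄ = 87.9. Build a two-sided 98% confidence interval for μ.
(84.84, 90.96)

z-interval (σ known):
z* = 2.326 for 98% confidence

Margin of error = z* · σ/√n = 2.326 · 11.1/√71 = 3.06

CI: (87.9 - 3.06, 87.9 + 3.06) = (84.84, 90.96)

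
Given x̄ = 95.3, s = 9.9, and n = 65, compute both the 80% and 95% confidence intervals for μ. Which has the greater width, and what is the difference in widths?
95% CI is wider by 1.73

df = 64
80% CI: t* = 1.295, (93.71, 96.89), width = 2 · t* · s/√n = 3.18
95% CI: t* = 1.998, (92.85, 97.75), width = 2 · t* · s/√n = 4.91

The 95% CI is wider by 4.91 - 3.18 = 1.73.
Higher confidence requires a wider interval.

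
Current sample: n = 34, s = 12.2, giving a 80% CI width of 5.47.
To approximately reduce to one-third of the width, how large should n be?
n ≈ 306

CI width ∝ 1/√n
To reduce width by factor 3, need √n to grow by 3 → need 3² = 9 times as many samples.

Current: n = 34, width = 5.47
New: n = 306, width ≈ 1.79

Width reduced by factor of 5.47/1.79 = 3.06.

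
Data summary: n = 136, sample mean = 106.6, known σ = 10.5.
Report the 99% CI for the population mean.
(104.28, 108.92)

z-interval (σ known):
z* = 2.576 for 99% confidence

Margin of error = z* · σ/√n = 2.576 · 10.5/√136 = 2.32

CI: (106.6 - 2.32, 106.6 + 2.32) = (104.28, 108.92)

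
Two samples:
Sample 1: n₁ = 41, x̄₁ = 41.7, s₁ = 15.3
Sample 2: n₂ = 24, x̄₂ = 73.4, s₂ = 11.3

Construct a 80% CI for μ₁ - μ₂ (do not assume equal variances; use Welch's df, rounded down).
(-36.00, -27.40)

Difference: x̄₁ - x̄₂ = -31.70
SE = √(s₁²/n₁ + s₂²/n₂) = √(15.3²/41 + 11.3²/24) = 3.3211
df = 59.47 → 59 (Welch–Satterthwaite, rounded down)
t* = 1.296

CI: -31.70 ± 1.296 · 3.3211 = -31.70 ± 4.30 = (-36.00, -27.40)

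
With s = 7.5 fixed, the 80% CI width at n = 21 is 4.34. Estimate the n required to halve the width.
n ≈ 84

CI width ∝ 1/√n
To reduce width by factor 2, need √n to grow by 2 → need 2² = 4 times as many samples.

Current: n = 21, width = 4.34
New: n = 84, width ≈ 2.11

Width reduced by factor of 4.34/2.11 = 2.06.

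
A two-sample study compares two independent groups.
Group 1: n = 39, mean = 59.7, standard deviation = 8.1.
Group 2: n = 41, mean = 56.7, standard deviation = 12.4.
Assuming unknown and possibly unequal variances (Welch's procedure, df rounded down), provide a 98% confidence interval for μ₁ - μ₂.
(-2.55, 8.55)

Difference: x̄₁ - x̄₂ = 3.00
SE = √(s₁²/n₁ + s₂²/n₂) = √(8.1²/39 + 12.4²/41) = 2.3308
df = 69.26 → 69 (Welch–Satterthwaite, rounded down)
t* = 2.382

CI: 3.00 ± 2.382 · 2.3308 = 3.00 ± 5.55 = (-2.55, 8.55)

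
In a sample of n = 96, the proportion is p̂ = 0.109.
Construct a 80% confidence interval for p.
(0.068, 0.150)

Proportion CI:
SE = √(p̂(1-p̂)/n) = √(0.109 · 0.891 / 96) = 0.03181

z* = 1.282
Margin = z* · SE = 1.282 · 0.03181 = 0.0408

CI: 0.109 ± 0.0408 = (0.068, 0.150)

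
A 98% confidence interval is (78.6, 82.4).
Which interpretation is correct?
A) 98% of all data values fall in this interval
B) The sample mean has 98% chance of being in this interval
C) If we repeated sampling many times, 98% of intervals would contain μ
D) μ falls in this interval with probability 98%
C

A) Wrong — a CI is about the parameter μ, not individual data values.
B) Wrong — x̄ is observed and sits in the interval by construction.
C) Correct — this is the frequentist long-run coverage interpretation.
D) Wrong — μ is fixed; the randomness lives in the interval, not in μ.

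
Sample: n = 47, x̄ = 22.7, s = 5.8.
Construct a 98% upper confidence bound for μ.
μ ≤ 24.49

Upper bound (one-sided):
t* = 2.114 (one-sided for 98%)
Upper bound = x̄ + t* · s/√n = 22.7 + 2.114 · 5.8/√47 = 24.49

We are 98% confident that μ ≤ 24.49.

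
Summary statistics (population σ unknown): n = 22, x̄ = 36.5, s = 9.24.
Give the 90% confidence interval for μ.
(33.11, 39.89)

t-interval (σ unknown):
df = n - 1 = 21
t* = 1.721 for 90% confidence

Margin of error = t* · s/√n = 1.721 · 9.24/√22 = 3.39

CI: (33.11, 39.89)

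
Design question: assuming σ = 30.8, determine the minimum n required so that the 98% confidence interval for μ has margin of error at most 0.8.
n ≥ 8020

For margin E ≤ 0.8:
n ≥ (z* · σ / E)²
n ≥ (2.326 · 30.8 / 0.8)²
n ≥ 8019.38

Minimum n = 8020 (rounding up)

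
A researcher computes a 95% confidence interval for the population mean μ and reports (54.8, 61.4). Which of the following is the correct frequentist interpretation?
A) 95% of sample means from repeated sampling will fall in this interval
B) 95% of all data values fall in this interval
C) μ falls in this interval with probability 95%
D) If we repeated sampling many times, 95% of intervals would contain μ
D

A) Wrong — coverage applies to intervals containing μ, not to future x̄ values.
B) Wrong — a CI is about the parameter μ, not individual data values.
C) Wrong — μ is fixed; the randomness lives in the interval, not in μ.
D) Correct — this is the frequentist long-run coverage interpretation.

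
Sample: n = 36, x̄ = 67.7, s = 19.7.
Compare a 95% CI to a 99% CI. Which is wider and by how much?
99% CI is wider by 4.56

df = 35
95% CI: t* = 2.030, (61.03, 74.37), width = 2 · t* · s/√n = 13.33
99% CI: t* = 2.724, (58.76, 76.64), width = 2 · t* · s/√n = 17.89

The 99% CI is wider by 17.89 - 13.33 = 4.56.
Higher confidence requires a wider interval.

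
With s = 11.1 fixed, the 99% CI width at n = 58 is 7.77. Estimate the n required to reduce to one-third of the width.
n ≈ 522

CI width ∝ 1/√n
To reduce width by factor 3, need √n to grow by 3 → need 3² = 9 times as many samples.

Current: n = 58, width = 7.77
New: n = 522, width ≈ 2.51

Width reduced by factor of 7.77/2.51 = 3.10.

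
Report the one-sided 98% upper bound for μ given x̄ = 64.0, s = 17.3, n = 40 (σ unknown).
μ ≤ 69.81

Upper bound (one-sided):
t* = 2.125 (one-sided for 98%)
Upper bound = x̄ + t* · s/√n = 64.0 + 2.125 · 17.3/√40 = 69.81

We are 98% confident that μ ≤ 69.81.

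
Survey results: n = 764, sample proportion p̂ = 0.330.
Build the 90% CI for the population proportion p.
(0.302, 0.358)

Proportion CI:
SE = √(p̂(1-p̂)/n) = √(0.330 · 0.670 / 764) = 0.01701

z* = 1.645
Margin = z* · SE = 1.645 · 0.01701 = 0.0280

CI: 0.330 ± 0.0280 = (0.302, 0.358)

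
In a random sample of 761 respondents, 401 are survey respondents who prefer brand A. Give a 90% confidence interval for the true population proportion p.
(0.497, 0.557)

Proportion CI:
p̂ = 401/761 = 0.52694
SE = √(p̂(1-p̂)/n) = √(0.52694 · 0.47306 / 761) = 0.01810

z* = 1.645
Margin = z* · SE = 1.645 · 0.01810 = 0.0298

CI: 0.52694 ± 0.0298 = (0.497, 0.557)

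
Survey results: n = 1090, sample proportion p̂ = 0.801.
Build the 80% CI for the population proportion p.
(0.785, 0.817)

Proportion CI:
SE = √(p̂(1-p̂)/n) = √(0.801 · 0.199 / 1090) = 0.01209

z* = 1.282
Margin = z* · SE = 1.282 · 0.01209 = 0.0155

CI: 0.801 ± 0.0155 = (0.785, 0.817)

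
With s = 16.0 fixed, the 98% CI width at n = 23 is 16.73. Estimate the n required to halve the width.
n ≈ 92

CI width ∝ 1/√n
To reduce width by factor 2, need √n to grow by 2 → need 2² = 4 times as many samples.

Current: n = 23, width = 16.73
New: n = 92, width ≈ 7.90

Width reduced by factor of 16.73/7.90 = 2.12.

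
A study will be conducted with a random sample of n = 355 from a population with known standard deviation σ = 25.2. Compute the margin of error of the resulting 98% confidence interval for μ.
Margin of error = 3.11

Margin of error = z* · σ/√n
= 2.326 · 25.2/√355
= 2.326 · 25.2/18.8414
= 3.11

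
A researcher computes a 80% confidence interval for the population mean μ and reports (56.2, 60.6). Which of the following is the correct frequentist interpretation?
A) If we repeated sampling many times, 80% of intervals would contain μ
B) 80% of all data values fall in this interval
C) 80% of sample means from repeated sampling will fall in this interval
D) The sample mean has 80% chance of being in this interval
A

A) Correct — this is the frequentist long-run coverage interpretation.
B) Wrong — a CI is about the parameter μ, not individual data values.
C) Wrong — coverage applies to intervals containing μ, not to future x̄ values.
D) Wrong — x̄ is observed and sits in the interval by construction.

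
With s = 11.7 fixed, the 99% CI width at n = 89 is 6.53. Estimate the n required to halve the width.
n ≈ 356

CI width ∝ 1/√n
To reduce width by factor 2, need √n to grow by 2 → need 2² = 4 times as many samples.

Current: n = 89, width = 6.53
New: n = 356, width ≈ 3.21

Width reduced by factor of 6.53/3.21 = 2.03.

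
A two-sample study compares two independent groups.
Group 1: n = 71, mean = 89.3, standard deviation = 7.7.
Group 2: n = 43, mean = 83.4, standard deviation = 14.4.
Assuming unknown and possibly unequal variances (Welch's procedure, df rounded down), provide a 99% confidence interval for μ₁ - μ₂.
(-0.44, 12.24)

Difference: x̄₁ - x̄₂ = 5.90
SE = √(s₁²/n₁ + s₂²/n₂) = √(7.7²/71 + 14.4²/43) = 2.3785
df = 56.78 → 56 (Welch–Satterthwaite, rounded down)
t* = 2.667

CI: 5.90 ± 2.667 · 2.3785 = 5.90 ± 6.34 = (-0.44, 12.24)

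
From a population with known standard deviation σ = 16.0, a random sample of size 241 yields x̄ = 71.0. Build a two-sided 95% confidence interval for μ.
(68.98, 73.02)

z-interval (σ known):
z* = 1.960 for 95% confidence

Margin of error = z* · σ/√n = 1.960 · 16.0/√241 = 2.02

CI: (71.0 - 2.02, 71.0 + 2.02) = (68.98, 73.02)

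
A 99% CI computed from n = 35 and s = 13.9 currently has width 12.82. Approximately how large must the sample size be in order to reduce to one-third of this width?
n ≈ 315

CI width ∝ 1/√n
To reduce width by factor 3, need √n to grow by 3 → need 3² = 9 times as many samples.

Current: n = 35, width = 12.82
New: n = 315, width ≈ 4.06

Width reduced by factor of 12.82/4.06 = 3.16.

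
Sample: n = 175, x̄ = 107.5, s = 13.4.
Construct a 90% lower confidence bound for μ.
μ ≥ 106.20

Lower bound (one-sided):
t* = 1.286 (one-sided for 90%)
Lower bound = x̄ - t* · s/√n = 107.5 - 1.286 · 13.4/√175 = 106.20

We are 90% confident that μ ≥ 106.20.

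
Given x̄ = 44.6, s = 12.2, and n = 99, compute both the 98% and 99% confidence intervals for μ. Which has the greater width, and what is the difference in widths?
99% CI is wider by 0.64

df = 98
98% CI: t* = 2.365, (41.70, 47.50), width = 2 · t* · s/√n = 5.80
99% CI: t* = 2.627, (41.38, 47.82), width = 2 · t* · s/√n = 6.44

The 99% CI is wider by 6.44 - 5.80 = 0.64.
Higher confidence requires a wider interval.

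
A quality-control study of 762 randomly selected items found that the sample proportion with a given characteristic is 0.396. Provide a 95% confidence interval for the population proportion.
(0.361, 0.431)

Proportion CI:
SE = √(p̂(1-p̂)/n) = √(0.396 · 0.604 / 762) = 0.01772

z* = 1.960
Margin = z* · SE = 1.960 · 0.01772 = 0.0347

CI: 0.396 ± 0.0347 = (0.361, 0.431)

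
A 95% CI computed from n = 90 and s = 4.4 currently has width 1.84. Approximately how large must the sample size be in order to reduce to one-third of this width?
n ≈ 810

CI width ∝ 1/√n
To reduce width by factor 3, need √n to grow by 3 → need 3² = 9 times as many samples.

Current: n = 90, width = 1.84
New: n = 810, width ≈ 0.61

Width reduced by factor of 1.84/0.61 = 3.02.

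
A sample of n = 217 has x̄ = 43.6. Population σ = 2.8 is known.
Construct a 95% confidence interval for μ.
(43.23, 43.97)

z-interval (σ known):
z* = 1.960 for 95% confidence

Margin of error = z* · σ/√n = 1.960 · 2.8/√217 = 0.37

CI: (43.6 - 0.37, 43.6 + 0.37) = (43.23, 43.97)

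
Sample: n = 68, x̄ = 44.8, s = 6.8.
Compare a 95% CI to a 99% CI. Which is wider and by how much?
99% CI is wider by 1.08

df = 67
95% CI: t* = 1.996, (43.15, 46.45), width = 2 · t* · s/√n = 3.29
99% CI: t* = 2.651, (42.61, 46.99), width = 2 · t* · s/√n = 4.37

The 99% CI is wider by 4.37 - 3.29 = 1.08.
Higher confidence requires a wider interval.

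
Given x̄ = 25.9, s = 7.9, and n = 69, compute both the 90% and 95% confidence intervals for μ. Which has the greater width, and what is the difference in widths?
95% CI is wider by 0.62

df = 68
90% CI: t* = 1.668, (24.31, 27.49), width = 2 · t* · s/√n = 3.17
95% CI: t* = 1.995, (24.00, 27.80), width = 2 · t* · s/√n = 3.79

The 95% CI is wider by 3.79 - 3.17 = 0.62.
Higher confidence requires a wider interval.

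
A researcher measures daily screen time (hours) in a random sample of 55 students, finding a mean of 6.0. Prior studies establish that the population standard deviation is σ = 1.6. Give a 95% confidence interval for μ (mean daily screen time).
(5.58, 6.42)

z-interval (σ known):
z* = 1.960 for 95% confidence

Margin of error = z* · σ/√n = 1.960 · 1.6/√55 = 0.42

CI: (6.0 - 0.42, 6.0 + 0.42) = (5.58, 6.42)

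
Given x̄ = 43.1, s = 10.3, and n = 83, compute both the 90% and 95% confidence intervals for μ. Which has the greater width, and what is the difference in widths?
95% CI is wider by 0.74

df = 82
90% CI: t* = 1.664, (41.22, 44.98), width = 2 · t* · s/√n = 3.76
95% CI: t* = 1.989, (40.85, 45.35), width = 2 · t* · s/√n = 4.50

The 95% CI is wider by 4.50 - 3.76 = 0.74.
Higher confidence requires a wider interval.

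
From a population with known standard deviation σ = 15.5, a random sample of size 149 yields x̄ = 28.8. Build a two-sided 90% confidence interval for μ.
(26.71, 30.89)

z-interval (σ known):
z* = 1.645 for 90% confidence

Margin of error = z* · σ/√n = 1.645 · 15.5/√149 = 2.09

CI: (28.8 - 2.09, 28.8 + 2.09) = (26.71, 30.89)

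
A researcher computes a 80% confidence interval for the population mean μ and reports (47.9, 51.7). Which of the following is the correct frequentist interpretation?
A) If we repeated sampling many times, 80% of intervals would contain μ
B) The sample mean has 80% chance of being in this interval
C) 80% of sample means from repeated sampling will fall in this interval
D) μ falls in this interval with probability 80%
A

A) Correct — this is the frequentist long-run coverage interpretation.
B) Wrong — x̄ is observed and sits in the interval by construction.
C) Wrong — coverage applies to intervals containing μ, not to future x̄ values.
D) Wrong — μ is fixed; the randomness lives in the interval, not in μ.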